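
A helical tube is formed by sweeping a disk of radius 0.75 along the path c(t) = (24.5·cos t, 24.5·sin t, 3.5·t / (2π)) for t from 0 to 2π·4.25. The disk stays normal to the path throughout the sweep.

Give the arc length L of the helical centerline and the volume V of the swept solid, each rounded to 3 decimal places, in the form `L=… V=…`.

2πR = 2π·24.5 = 153.938040
per-turn = √(153.938040² + 3.5²) = √(23696.9202 + 12.25) = √23709.1702 = 153.977824
L = 4.25 × 153.977824 = 654.405750
V = π·0.75² × L = 1.767146 × 654.405750 = 1156.430418

L=654.406 V=1156.430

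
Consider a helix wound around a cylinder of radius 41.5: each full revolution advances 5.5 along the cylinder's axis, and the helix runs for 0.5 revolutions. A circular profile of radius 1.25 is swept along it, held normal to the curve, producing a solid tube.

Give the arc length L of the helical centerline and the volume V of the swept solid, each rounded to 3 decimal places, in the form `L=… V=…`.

L=130.405 V=640.125

2πR = 2π·41.5 = 260.752190
per-turn = √(260.752190² + 5.5²) = √(67991.7047 + 30.25) = √68021.9547 = 260.810189
L = 0.5 × 260.810189 = 130.405095
V = π·1.25² × L = 4.908739 × 130.405095 = 640.124511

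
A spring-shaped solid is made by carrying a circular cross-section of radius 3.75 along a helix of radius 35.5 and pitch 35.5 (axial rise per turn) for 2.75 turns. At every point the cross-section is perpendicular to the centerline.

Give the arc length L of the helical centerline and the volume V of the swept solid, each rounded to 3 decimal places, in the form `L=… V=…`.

2πR = 2π·35.5 = 223.053078
per-turn = √(223.053078² + 35.5²) = √(49752.6758 + 1260.25) = √51012.9258 = 225.860412
L = 2.75 × 225.860412 = 621.116133
V = π·3.75² × L = 44.178647 × 621.116133 = 27440.070215

L=621.116 V=27440.070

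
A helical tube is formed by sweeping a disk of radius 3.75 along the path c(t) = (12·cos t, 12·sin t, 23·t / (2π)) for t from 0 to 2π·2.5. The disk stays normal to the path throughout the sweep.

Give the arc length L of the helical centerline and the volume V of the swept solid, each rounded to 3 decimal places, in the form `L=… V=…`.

2πR = 2π·12 = 75.398224
per-turn = √(75.398224² + 23²) = √(5684.8921 + 529) = √6213.8921 = 78.828245
L = 2.5 × 78.828245 = 197.070611
V = π·3.75² × L = 44.178647 × 197.070611 = 8706.312910

L=197.071 V=8706.313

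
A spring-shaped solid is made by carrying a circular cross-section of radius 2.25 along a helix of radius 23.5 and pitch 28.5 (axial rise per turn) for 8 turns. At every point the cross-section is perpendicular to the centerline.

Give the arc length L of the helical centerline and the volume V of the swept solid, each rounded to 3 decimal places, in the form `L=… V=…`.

2πR = 2π·23.5 = 147.654855
per-turn = √(147.654855² + 28.5²) = √(21801.9561 + 812.25) = √22614.2061 = 150.380205
L = 8 × 150.380205 = 1203.041642
V = π·2.25² × L = 15.904313 × 1203.041642 = 19133.550593

L=1203.042 V=19133.551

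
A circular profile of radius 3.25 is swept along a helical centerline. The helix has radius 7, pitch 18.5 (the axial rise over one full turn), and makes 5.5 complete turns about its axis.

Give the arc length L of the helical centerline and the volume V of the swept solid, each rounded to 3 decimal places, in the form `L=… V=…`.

2πR = 2π·7 = 43.982297
per-turn = √(43.982297² + 18.5²) = √(1934.4425 + 342.25) = √2276.6925 = 47.714699
L = 5.5 × 47.714699 = 262.430842
V = π·3.25² × L = 33.183072 × 262.430842 = 8708.261641

L=262.431 V=8708.262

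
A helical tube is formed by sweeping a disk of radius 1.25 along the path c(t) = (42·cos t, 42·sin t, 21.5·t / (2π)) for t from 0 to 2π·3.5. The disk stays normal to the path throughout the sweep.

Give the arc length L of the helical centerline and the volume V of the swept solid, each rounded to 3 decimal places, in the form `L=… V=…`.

L=926.689 V=4548.872

2πR = 2π·42 = 263.893783
per-turn = √(263.893783² + 21.5²) = √(69639.9287 + 462.25) = √70102.1787 = 264.768160
L = 3.5 × 264.768160 = 926.688561
V = π·1.25² × L = 4.908739 × 926.688561 = 4548.871835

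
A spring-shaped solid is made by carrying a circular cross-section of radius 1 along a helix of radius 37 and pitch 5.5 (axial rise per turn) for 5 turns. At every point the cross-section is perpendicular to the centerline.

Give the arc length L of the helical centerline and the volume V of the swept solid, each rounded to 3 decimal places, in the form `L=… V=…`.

2πR = 2π·37 = 232.477856
per-turn = √(232.477856² + 5.5²) = √(54045.9537 + 30.25) = √54076.2037 = 232.542907
L = 5 × 232.542907 = 1162.714536
V = π·1² × L = 3.141593 × 1162.714536 = 3652.775445

L=1162.715 V=3652.775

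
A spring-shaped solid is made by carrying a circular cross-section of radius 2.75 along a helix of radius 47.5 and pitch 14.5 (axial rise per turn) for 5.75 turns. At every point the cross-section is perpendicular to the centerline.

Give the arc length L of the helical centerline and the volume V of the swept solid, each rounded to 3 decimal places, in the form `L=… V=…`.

2πR = 2π·47.5 = 298.451302
per-turn = √(298.451302² + 14.5²) = √(89073.1797 + 210.25) = √89283.4297 = 298.803329
L = 5.75 × 298.803329 = 1718.119145
V = π·2.75² × L = 23.758294 × 1718.119145 = 40819.580526

L=1718.119 V=40819.581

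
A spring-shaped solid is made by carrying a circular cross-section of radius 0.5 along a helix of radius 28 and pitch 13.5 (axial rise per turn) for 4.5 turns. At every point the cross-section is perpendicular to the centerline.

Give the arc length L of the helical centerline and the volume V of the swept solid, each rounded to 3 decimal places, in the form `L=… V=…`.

2πR = 2π·28 = 175.929189
per-turn = √(175.929189² + 13.5²) = √(30951.0794 + 182.25) = √31133.3294 = 176.446392
L = 4.5 × 176.446392 = 794.008766
V = π·0.5² × L = 0.785398 × 794.008766 = 623.613026

L=794.009 V=623.613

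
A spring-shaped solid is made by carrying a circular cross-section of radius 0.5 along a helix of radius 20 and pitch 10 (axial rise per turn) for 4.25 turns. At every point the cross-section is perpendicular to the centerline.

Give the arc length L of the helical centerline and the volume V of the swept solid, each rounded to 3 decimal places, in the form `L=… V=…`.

2πR = 2π·20 = 125.663706
per-turn = √(125.663706² + 10²) = √(15791.3670 + 100) = √15891.3670 = 126.060966
L = 4.25 × 126.060966 = 535.759104
V = π·0.5² × L = 0.785398 × 535.759104 = 420.784216

L=535.759 V=420.784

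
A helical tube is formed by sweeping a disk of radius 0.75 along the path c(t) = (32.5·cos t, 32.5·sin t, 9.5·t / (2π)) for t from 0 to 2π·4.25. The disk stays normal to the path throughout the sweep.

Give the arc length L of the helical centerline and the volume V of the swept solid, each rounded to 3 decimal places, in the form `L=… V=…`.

L=868.804 V=1535.303

2πR = 2π·32.5 = 204.203522
per-turn = √(204.203522² + 9.5²) = √(41699.0786 + 90.25) = √41789.3286 = 204.424384
L = 4.25 × 204.424384 = 868.803630
V = π·0.75² × L = 1.767146 × 868.803630 = 1535.302745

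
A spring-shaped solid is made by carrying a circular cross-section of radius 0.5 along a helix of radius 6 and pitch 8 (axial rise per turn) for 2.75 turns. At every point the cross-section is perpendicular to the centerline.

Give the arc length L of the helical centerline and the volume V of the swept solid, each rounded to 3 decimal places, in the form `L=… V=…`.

2πR = 2π·6 = 37.699112
per-turn = √(37.699112² + 8²) = √(1421.2230 + 64) = √1485.2230 = 38.538591
L = 2.75 × 38.538591 = 105.981127
V = π·0.5² × L = 0.785398 × 105.981127 = 83.237382

L=105.981 V=83.237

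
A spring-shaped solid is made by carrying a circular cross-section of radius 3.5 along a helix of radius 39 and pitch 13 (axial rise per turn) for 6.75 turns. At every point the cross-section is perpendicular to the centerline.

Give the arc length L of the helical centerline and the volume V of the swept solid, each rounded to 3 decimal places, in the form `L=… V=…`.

L=1656.375 V=63744.762

2πR = 2π·39 = 245.044227
per-turn = √(245.044227² + 13²) = √(60046.6732 + 169) = √60215.6732 = 245.388820
L = 6.75 × 245.388820 = 1656.374538
V = π·3.5² × L = 38.484510 × 1656.374538 = 63744.762470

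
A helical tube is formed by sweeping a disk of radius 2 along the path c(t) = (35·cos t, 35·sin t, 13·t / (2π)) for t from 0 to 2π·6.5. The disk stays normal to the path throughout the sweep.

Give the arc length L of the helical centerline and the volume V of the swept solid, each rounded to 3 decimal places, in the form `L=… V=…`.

2πR = 2π·35 = 219.911486
per-turn = √(219.911486² + 13²) = √(48361.0616 + 169) = √48530.0616 = 220.295396
L = 6.5 × 220.295396 = 1431.920075
V = π·2² × L = 12.566371 × 1431.920075 = 17994.038352

L=1431.920 V=17994.038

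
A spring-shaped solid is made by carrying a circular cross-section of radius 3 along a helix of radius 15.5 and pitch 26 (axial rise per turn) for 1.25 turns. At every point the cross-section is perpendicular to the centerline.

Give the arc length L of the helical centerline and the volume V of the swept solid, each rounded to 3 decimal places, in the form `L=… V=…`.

L=126.000 V=3562.575

2πR = 2π·15.5 = 97.389372
per-turn = √(97.389372² + 26²) = √(9484.6898 + 676) = √10160.6898 = 100.800247
L = 1.25 × 100.800247 = 126.000309
V = π·3² × L = 28.274334 × 126.000309 = 3562.574805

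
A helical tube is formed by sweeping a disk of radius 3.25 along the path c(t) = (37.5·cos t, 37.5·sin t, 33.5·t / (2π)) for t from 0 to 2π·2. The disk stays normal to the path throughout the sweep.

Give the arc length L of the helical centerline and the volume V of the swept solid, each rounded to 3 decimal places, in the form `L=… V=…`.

2πR = 2π·37.5 = 235.619449
per-turn = √(235.619449² + 33.5²) = √(55516.5248 + 1122.25) = √56638.7748 = 237.989022
L = 2 × 237.989022 = 475.978045
V = π·3.25² × L = 33.183072 × 475.978045 = 15794.413919

L=475.978 V=15794.414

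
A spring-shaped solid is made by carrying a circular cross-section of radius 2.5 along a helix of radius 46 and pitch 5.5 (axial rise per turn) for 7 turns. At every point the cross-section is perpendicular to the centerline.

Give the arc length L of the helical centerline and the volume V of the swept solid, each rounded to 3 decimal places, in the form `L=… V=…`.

2πR = 2π·46 = 289.026524
per-turn = √(289.026524² + 5.5²) = √(83536.3317 + 30.25) = √83566.5817 = 289.078850
L = 7 × 289.078850 = 2023.551952
V = π·2.5² × L = 19.634954 × 2023.551952 = 39732.349658

L=2023.552 V=39732.350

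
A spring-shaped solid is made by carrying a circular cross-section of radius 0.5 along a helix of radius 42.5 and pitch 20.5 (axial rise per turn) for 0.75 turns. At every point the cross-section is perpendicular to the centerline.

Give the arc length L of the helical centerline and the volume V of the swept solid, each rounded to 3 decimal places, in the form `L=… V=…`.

L=200.866 V=157.760

2πR = 2π·42.5 = 267.035376
per-turn = √(267.035376² + 20.5²) = √(71307.8918 + 420.25) = √71728.1418 = 267.821100
L = 0.75 × 267.821100 = 200.865825
V = π·0.5² × L = 0.785398 × 200.865825 = 157.759650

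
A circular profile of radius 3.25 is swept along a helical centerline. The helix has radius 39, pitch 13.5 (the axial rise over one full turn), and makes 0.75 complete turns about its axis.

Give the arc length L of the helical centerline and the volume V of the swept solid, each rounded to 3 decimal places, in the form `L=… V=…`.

L=184.062 V=6107.738

2πR = 2π·39 = 245.044227
per-turn = √(245.044227² + 13.5²) = √(60046.6732 + 182.25) = √60228.9232 = 245.415817
L = 0.75 × 245.415817 = 184.061863
V = π·3.25² × L = 33.183072 × 184.061863 = 6107.738115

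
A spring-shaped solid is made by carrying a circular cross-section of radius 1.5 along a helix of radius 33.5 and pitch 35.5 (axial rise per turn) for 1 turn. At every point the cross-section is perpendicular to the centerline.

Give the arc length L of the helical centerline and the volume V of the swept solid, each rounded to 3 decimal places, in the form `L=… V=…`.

L=213.459 V=1508.855

2πR = 2π·33.5 = 210.486708
per-turn = √(210.486708² + 35.5²) = √(44304.6542 + 1260.25) = √45564.9042 = 213.459374
L = 1 × 213.459374 = 213.459374
V = π·1.5² × L = 7.068583 × 213.459374 = 1508.855400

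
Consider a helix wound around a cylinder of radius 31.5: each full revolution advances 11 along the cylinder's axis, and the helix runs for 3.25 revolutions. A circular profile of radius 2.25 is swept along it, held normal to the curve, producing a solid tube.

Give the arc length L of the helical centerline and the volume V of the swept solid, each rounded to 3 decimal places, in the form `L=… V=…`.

L=644.234 V=10246.096

2πR = 2π·31.5 = 197.920337
per-turn = √(197.920337² + 11²) = √(39172.4599 + 121) = √39293.4599 = 198.225780
L = 3.25 × 198.225780 = 644.233785
V = π·2.25² × L = 15.904313 × 644.233785 = 10246.095640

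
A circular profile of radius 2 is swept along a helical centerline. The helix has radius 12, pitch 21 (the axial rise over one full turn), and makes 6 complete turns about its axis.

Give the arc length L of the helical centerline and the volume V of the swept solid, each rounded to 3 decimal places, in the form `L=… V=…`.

2πR = 2π·12 = 75.398224
per-turn = √(75.398224² + 21²) = √(5684.8921 + 441) = √6125.8921 = 78.268079
L = 6 × 78.268079 = 469.608472
V = π·2² × L = 12.566371 × 469.608472 = 5901.274101

L=469.608 V=5901.274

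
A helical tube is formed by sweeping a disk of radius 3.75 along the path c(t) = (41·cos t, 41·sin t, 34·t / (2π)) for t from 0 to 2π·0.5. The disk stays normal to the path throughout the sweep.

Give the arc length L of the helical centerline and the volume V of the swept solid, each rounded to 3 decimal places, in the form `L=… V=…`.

2πR = 2π·41 = 257.610598
per-turn = √(257.610598² + 34²) = √(66363.2200 + 1156) = √67519.2200 = 259.844607
L = 0.5 × 259.844607 = 129.922304
V = π·3.75² × L = 44.178647 × 129.922304 = 5739.791552

L=129.922 V=5739.792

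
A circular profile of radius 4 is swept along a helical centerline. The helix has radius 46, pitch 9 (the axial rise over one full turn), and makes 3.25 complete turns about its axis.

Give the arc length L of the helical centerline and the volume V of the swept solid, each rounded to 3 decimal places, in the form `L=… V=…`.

2πR = 2π·46 = 289.026524
per-turn = √(289.026524² + 9²) = √(83536.3317 + 81) = √83617.3317 = 289.166616
L = 3.25 × 289.166616 = 939.791501
V = π·4² × L = 50.265482 × 939.791501 = 47239.073213

L=939.792 V=47239.073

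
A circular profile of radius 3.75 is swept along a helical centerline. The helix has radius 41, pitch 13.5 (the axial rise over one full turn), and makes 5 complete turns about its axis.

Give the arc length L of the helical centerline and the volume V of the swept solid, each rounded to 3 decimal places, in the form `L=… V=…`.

2πR = 2π·41 = 257.610598
per-turn = √(257.610598² + 13.5²) = √(66363.2200 + 182.25) = √66545.4700 = 257.964087
L = 5 × 257.964087 = 1289.820433
V = π·3.75² × L = 44.178647 × 1289.820433 = 56982.521212

L=1289.820 V=56982.521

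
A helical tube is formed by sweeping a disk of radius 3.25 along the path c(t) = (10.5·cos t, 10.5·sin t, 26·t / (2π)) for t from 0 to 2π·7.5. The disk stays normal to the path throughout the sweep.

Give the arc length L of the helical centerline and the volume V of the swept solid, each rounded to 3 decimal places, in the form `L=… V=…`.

2πR = 2π·10.5 = 65.973446
per-turn = √(65.973446² + 26²) = √(4352.4955 + 676) = √5028.4955 = 70.911886
L = 7.5 × 70.911886 = 531.839143
V = π·3.25² × L = 33.183072 × 531.839143 = 17648.056794

L=531.839 V=17648.057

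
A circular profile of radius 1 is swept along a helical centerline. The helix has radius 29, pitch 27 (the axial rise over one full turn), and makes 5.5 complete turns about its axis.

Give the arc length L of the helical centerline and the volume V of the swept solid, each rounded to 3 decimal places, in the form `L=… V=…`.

2πR = 2π·29 = 182.212374
per-turn = √(182.212374² + 27²) = √(33201.3492 + 729) = √33930.3492 = 184.201925
L = 5.5 × 184.201925 = 1013.110588
V = π·1² × L = 3.141593 × 1013.110588 = 3182.780780

L=1013.111 V=3182.781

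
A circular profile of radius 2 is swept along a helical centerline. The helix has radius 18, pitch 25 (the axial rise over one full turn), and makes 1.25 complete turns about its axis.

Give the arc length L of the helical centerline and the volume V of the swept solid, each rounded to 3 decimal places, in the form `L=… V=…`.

L=144.784 V=1819.414

2πR = 2π·18 = 113.097336
per-turn = √(113.097336² + 25²) = √(12791.0073 + 625) = √13416.0073 = 115.827489
L = 1.25 × 115.827489 = 144.784362
V = π·2² × L = 12.566371 × 144.784362 = 1819.413949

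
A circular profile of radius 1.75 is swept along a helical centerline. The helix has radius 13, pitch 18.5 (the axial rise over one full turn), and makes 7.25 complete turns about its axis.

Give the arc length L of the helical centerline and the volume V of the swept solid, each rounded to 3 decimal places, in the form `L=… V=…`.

2πR = 2π·13 = 81.681409
per-turn = √(81.681409² + 18.5²) = √(6671.8526 + 342.25) = √7014.1026 = 83.750239
L = 7.25 × 83.750239 = 607.189235
V = π·1.75² × L = 9.621128 × 607.189235 = 5841.845044

L=607.189 V=5841.845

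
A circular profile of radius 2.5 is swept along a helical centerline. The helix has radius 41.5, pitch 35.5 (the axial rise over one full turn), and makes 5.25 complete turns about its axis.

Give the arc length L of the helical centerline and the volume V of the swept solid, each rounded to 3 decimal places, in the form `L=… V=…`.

2πR = 2π·41.5 = 260.752190
per-turn = √(260.752190² + 35.5²) = √(67991.7047 + 1260.25) = √69251.9547 = 263.157661
L = 5.25 × 263.157661 = 1381.577722
V = π·2.5² × L = 19.634954 × 1381.577722 = 27127.215136

L=1381.578 V=27127.215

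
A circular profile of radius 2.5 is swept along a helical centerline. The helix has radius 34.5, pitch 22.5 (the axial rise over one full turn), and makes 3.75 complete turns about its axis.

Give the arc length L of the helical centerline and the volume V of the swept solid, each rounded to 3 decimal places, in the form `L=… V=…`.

L=817.254 V=16046.750

2πR = 2π·34.5 = 216.769893
per-turn = √(216.769893² + 22.5²) = √(46989.1866 + 506.25) = √47495.4366 = 217.934478
L = 3.75 × 217.934478 = 817.254291
V = π·2.5² × L = 19.634954 × 817.254291 = 16046.750484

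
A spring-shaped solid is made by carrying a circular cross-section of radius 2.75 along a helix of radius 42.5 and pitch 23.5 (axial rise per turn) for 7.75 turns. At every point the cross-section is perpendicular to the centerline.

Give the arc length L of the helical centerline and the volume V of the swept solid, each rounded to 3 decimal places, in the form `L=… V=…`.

2πR = 2π·42.5 = 267.035376
per-turn = √(267.035376² + 23.5²) = √(71307.8918 + 552.25) = √71860.1418 = 268.067420
L = 7.75 × 268.067420 = 2077.522507
V = π·2.75² × L = 23.758294 × 2077.522507 = 49358.391431

L=2077.523 V=49358.391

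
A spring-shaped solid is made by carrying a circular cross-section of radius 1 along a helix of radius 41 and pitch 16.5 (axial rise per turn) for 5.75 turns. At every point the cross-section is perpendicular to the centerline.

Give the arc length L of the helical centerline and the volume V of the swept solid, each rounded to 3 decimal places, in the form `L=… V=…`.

L=1484.296 V=4663.054

2πR = 2π·41 = 257.610598
per-turn = √(257.610598² + 16.5²) = √(66363.2200 + 272.25) = √66635.4700 = 258.138471
L = 5.75 × 258.138471 = 1484.296206
V = π·1² × L = 3.141593 × 1484.296206 = 4663.054056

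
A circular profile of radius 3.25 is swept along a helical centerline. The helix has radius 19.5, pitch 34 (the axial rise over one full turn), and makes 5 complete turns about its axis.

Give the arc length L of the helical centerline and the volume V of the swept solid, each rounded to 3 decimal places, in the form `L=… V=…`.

2πR = 2π·19.5 = 122.522113
per-turn = √(122.522113² + 34²) = √(15011.6683 + 1156) = √16167.6683 = 127.152146
L = 5 × 127.152146 = 635.760731
V = π·3.25² × L = 33.183072 × 635.760731 = 21096.494375

L=635.761 V=21096.494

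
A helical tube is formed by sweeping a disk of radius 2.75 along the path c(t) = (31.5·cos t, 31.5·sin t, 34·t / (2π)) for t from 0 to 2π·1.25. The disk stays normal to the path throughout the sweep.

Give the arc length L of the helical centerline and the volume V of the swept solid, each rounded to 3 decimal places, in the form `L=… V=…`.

L=251.024 V=5963.910

2πR = 2π·31.5 = 197.920337
per-turn = √(197.920337² + 34²) = √(39172.4599 + 1156) = √40328.4599 = 200.819471
L = 1.25 × 200.819471 = 251.024339
V = π·2.75² × L = 23.758294 × 251.024339 = 5963.910148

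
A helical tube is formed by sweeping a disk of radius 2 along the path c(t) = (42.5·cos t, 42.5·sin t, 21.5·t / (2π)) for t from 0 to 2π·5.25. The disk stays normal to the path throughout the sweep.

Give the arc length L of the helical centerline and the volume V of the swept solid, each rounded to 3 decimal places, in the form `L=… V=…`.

2πR = 2π·42.5 = 267.035376
per-turn = √(267.035376² + 21.5²) = √(71307.8918 + 462.25) = √71770.1418 = 267.899499
L = 5.25 × 267.899499 = 1406.472372
V = π·2² × L = 12.566371 × 1406.472372 = 17674.253086

L=1406.472 V=17674.253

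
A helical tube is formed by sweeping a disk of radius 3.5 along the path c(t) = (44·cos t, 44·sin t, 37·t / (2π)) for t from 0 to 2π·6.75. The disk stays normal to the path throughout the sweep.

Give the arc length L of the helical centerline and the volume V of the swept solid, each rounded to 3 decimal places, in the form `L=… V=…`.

L=1882.744 V=72456.499

2πR = 2π·44 = 276.460154
per-turn = √(276.460154² + 37²) = √(76430.2165 + 1369) = √77799.2165 = 278.925109
L = 6.75 × 278.925109 = 1882.744486
V = π·3.5² × L = 38.484510 × 1882.744486 = 72456.499025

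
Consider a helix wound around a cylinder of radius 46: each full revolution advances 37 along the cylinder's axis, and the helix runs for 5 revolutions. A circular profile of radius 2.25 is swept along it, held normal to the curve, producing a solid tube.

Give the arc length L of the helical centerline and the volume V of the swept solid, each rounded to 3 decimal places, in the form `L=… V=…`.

2πR = 2π·46 = 289.026524
per-turn = √(289.026524² + 37²) = √(83536.3317 + 1369) = √84905.3317 = 291.385195
L = 5 × 291.385195 = 1456.925973
V = π·2.25² × L = 15.904313 × 1456.925973 = 23171.406416

L=1456.926 V=23171.406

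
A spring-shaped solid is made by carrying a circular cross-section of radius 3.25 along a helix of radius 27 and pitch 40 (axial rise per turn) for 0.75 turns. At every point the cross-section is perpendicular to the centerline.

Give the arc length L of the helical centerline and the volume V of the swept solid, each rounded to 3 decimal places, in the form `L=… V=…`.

2πR = 2π·27 = 169.646003
per-turn = √(169.646003² + 40²) = √(28779.7664 + 1600) = √30379.7664 = 174.297924
L = 0.75 × 174.297924 = 130.723443
V = π·3.25² × L = 33.183072 × 130.723443 = 4337.805483

L=130.723 V=4337.805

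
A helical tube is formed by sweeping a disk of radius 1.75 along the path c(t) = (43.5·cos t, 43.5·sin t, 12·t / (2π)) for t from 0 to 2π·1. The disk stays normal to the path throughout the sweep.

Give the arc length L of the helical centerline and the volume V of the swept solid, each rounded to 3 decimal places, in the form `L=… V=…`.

2πR = 2π·43.5 = 273.318561
per-turn = √(273.318561² + 12²) = √(74703.0357 + 144) = √74847.0357 = 273.581863
L = 1 × 273.581863 = 273.581863
V = π·1.75² × L = 9.621128 × 273.581863 = 2632.165985

L=273.582 V=2632.166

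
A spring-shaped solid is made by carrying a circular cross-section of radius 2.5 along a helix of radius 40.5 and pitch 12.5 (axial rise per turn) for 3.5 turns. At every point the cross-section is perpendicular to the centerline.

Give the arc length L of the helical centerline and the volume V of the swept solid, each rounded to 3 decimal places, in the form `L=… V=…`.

2πR = 2π·40.5 = 254.469005
per-turn = √(254.469005² + 12.5²) = √(64754.4745 + 156.25) = √64910.7245 = 254.775832
L = 3.5 × 254.775832 = 891.715411
V = π·2.5² × L = 19.634954 × 891.715411 = 17508.791159

L=891.715 V=17508.791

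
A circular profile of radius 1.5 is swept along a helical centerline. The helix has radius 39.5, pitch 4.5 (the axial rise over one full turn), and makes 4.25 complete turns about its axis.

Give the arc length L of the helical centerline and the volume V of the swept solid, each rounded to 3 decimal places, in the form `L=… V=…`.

L=1054.963 V=7457.095

2πR = 2π·39.5 = 248.185820
per-turn = √(248.185820² + 4.5²) = √(61596.2011 + 20.25) = √61616.4511 = 248.226612
L = 4.25 × 248.226612 = 1054.963102
V = π·1.5² × L = 7.068583 × 1054.963102 = 7457.094748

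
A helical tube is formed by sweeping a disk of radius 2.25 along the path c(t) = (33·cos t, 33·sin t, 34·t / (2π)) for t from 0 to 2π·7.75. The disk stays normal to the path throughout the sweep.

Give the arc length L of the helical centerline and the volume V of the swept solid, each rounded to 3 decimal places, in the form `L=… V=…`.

2πR = 2π·33 = 207.345115
per-turn = √(207.345115² + 34²) = √(42991.9968 + 1156) = √44147.9968 = 210.114247
L = 7.75 × 210.114247 = 1628.385414
V = π·2.25² × L = 15.904313 × 1628.385414 = 25898.350995

L=1628.385 V=25898.351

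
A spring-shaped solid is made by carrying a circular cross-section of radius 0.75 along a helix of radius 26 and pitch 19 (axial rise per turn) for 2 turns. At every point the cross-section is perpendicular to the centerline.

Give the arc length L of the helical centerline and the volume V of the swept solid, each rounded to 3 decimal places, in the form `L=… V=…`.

L=328.928 V=581.264

2πR = 2π·26 = 163.362818
per-turn = √(163.362818² + 19²) = √(26687.4103 + 361) = √27048.4103 = 164.464009
L = 2 × 164.464009 = 328.928018
V = π·0.75² × L = 1.767146 × 328.928018 = 581.263788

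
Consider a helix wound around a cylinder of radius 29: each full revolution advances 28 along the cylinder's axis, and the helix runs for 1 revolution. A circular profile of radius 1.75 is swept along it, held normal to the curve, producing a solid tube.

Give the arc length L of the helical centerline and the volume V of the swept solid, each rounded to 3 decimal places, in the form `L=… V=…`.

2πR = 2π·29 = 182.212374
per-turn = √(182.212374² + 28²) = √(33201.3492 + 784) = √33985.3492 = 184.351157
L = 1 × 184.351157 = 184.351157
V = π·1.75² × L = 9.621128 × 184.351157 = 1773.665990

L=184.351 V=1773.666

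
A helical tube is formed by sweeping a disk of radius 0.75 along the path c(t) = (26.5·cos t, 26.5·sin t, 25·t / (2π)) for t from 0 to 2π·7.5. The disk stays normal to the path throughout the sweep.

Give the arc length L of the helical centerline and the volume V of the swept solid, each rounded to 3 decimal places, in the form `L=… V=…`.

L=1262.781 V=2231.518

2πR = 2π·26.5 = 166.504411
per-turn = √(166.504411² + 25²) = √(27723.7188 + 625) = √28348.7188 = 168.370778
L = 7.5 × 168.370778 = 1262.780832
V = π·0.75² × L = 1.767146 × 1262.780832 = 2231.517930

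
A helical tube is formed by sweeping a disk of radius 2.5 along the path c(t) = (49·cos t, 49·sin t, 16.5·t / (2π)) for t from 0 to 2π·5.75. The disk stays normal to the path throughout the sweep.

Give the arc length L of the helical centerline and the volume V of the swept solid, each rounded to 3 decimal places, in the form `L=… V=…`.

L=1772.828 V=34809.395

2πR = 2π·49 = 307.876080
per-turn = √(307.876080² + 16.5²) = √(94787.6807 + 272.25) = √95059.9307 = 308.317905
L = 5.75 × 308.317905 = 1772.827955
V = π·2.5² × L = 19.634954 × 1772.827955 = 34809.395495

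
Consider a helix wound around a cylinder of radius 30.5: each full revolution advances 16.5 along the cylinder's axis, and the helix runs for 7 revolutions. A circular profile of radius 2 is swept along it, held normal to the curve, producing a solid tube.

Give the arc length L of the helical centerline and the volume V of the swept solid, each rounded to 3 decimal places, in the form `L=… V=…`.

2πR = 2π·30.5 = 191.637152
per-turn = √(191.637152² + 16.5²) = √(36724.7980 + 272.25) = √36997.0480 = 192.346167
L = 7 × 192.346167 = 1346.423169
V = π·2² × L = 12.566371 × 1346.423169 = 16919.652549

L=1346.423 V=16919.653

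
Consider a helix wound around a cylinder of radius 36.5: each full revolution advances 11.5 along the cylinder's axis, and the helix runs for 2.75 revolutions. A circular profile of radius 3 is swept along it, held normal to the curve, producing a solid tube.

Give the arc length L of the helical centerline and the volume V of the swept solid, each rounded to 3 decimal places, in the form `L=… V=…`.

L=631.467 V=17854.313

2πR = 2π·36.5 = 229.336264
per-turn = √(229.336264² + 11.5²) = √(52595.1219 + 132.25) = √52727.3719 = 229.624415
L = 2.75 × 229.624415 = 631.467141
V = π·3² × L = 28.274334 × 631.467141 = 17854.312769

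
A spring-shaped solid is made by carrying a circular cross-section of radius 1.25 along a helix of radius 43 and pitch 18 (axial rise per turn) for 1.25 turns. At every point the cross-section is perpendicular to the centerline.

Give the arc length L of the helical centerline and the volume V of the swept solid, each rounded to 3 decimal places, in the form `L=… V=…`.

2πR = 2π·43 = 270.176968
per-turn = √(270.176968² + 18²) = √(72995.5942 + 324) = √73319.5942 = 270.775911
L = 1.25 × 270.775911 = 338.469889
V = π·1.25² × L = 4.908739 × 338.469889 = 1661.460183

L=338.470 V=1661.460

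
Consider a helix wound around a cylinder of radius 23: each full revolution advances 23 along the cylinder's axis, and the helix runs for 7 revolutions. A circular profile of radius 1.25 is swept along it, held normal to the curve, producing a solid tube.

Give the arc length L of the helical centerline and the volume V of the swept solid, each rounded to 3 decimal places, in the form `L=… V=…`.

2πR = 2π·23 = 144.513262
per-turn = √(144.513262² + 23²) = √(20884.0829 + 529) = √21413.0829 = 146.332098
L = 7 × 146.332098 = 1024.324686
V = π·1.25² × L = 4.908739 × 1024.324686 = 5028.142045

L=1024.325 V=5028.142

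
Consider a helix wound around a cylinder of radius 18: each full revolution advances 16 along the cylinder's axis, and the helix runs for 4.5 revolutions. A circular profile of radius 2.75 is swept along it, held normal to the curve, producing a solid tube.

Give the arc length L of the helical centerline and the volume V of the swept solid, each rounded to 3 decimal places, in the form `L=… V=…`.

2πR = 2π·18 = 113.097336
per-turn = √(113.097336² + 16²) = √(12791.0073 + 256) = √13047.0073 = 114.223497
L = 4.5 × 114.223497 = 514.005737
V = π·2.75² × L = 23.758294 × 514.005737 = 12211.899650

L=514.006 V=12211.900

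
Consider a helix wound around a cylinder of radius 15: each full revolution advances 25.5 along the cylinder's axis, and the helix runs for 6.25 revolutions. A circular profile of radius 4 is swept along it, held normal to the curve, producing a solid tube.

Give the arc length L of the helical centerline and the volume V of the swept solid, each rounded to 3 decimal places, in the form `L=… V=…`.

L=610.228 V=30673.424

2πR = 2π·15 = 94.247780
per-turn = √(94.247780² + 25.5²) = √(8882.6440 + 650.25) = √9532.8940 = 97.636540
L = 6.25 × 97.636540 = 610.228376
V = π·4² × L = 50.265482 × 610.228376 = 30673.423707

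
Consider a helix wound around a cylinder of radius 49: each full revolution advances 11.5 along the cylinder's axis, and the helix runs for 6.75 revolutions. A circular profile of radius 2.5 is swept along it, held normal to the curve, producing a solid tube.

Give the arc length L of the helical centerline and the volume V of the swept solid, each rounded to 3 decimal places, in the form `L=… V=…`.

L=2079.613 V=40833.102

2πR = 2π·49 = 307.876080
per-turn = √(307.876080² + 11.5²) = √(94787.6807 + 132.25) = √94919.9307 = 308.090783
L = 6.75 × 308.090783 = 2079.612786
V = π·2.5² × L = 19.634954 × 2079.612786 = 40833.101574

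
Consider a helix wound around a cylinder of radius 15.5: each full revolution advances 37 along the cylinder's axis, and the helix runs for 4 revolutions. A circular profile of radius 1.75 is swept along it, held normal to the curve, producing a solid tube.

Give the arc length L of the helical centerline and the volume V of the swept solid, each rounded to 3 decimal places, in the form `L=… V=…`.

2πR = 2π·15.5 = 97.389372
per-turn = √(97.389372² + 37²) = √(9484.6898 + 1369) = √10853.6898 = 104.181044
L = 4 × 104.181044 = 416.724174
V = π·1.75² × L = 9.621128 × 416.724174 = 4009.356412

L=416.724 V=4009.356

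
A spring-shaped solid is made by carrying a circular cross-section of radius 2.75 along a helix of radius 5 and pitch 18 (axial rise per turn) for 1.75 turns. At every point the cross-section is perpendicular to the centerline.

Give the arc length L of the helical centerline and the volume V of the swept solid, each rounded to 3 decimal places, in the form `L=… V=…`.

2πR = 2π·5 = 31.415927
per-turn = √(31.415927² + 18²) = √(986.9604 + 324) = √1310.9604 = 36.207188
L = 1.75 × 36.207188 = 63.362578
V = π·2.75² × L = 23.758294 × 63.362578 = 1505.386795

L=63.363 V=1505.387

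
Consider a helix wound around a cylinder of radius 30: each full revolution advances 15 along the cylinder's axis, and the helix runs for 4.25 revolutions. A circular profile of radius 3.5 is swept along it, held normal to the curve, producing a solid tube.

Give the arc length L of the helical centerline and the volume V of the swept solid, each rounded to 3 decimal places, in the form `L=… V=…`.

L=803.639 V=30927.640

2πR = 2π·30 = 188.495559
per-turn = √(188.495559² + 15²) = √(35530.5758 + 225) = √35755.5758 = 189.091448
L = 4.25 × 189.091448 = 803.638656
V = π·3.5² × L = 38.484510 × 803.638656 = 30927.639881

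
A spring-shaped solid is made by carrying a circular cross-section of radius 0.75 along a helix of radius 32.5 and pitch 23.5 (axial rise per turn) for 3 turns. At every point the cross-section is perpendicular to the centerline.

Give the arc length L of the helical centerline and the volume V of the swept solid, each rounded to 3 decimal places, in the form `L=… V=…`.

2πR = 2π·32.5 = 204.203522
per-turn = √(204.203522² + 23.5²) = √(41699.0786 + 552.25) = √42251.3286 = 205.551280
L = 3 × 205.551280 = 616.653839
V = π·0.75² × L = 1.767146 × 616.653839 = 1089.717284

L=616.654 V=1089.717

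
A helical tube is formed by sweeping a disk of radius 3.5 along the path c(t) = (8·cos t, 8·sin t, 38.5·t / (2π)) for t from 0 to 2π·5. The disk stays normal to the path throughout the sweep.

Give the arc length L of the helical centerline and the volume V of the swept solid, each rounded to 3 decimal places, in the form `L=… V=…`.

L=316.578 V=12183.355

2πR = 2π·8 = 50.265482
per-turn = √(50.265482² + 38.5²) = √(2526.6187 + 1482.25) = √4008.8687 = 63.315628
L = 5 × 63.315628 = 316.578139
V = π·3.5² × L = 38.484510 × 316.578139 = 12183.354563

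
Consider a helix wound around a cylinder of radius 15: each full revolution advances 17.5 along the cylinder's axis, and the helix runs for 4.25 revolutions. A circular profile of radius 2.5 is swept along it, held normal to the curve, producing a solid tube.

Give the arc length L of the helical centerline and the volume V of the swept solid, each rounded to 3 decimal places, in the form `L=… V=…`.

2πR = 2π·15 = 94.247780
per-turn = √(94.247780² + 17.5²) = √(8882.6440 + 306.25) = √9188.8940 = 95.858719
L = 4.25 × 95.858719 = 407.399555
V = π·2.5² × L = 19.634954 × 407.399555 = 7999.271551

L=407.400 V=7999.272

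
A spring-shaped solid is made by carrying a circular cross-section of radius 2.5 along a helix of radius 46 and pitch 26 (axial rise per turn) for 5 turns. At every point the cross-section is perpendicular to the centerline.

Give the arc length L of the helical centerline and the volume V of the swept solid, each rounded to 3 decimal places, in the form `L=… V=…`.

2πR = 2π·46 = 289.026524
per-turn = √(289.026524² + 26²) = √(83536.3317 + 676) = √84212.3317 = 290.193611
L = 5 × 290.193611 = 1450.968053
V = π·2.5² × L = 19.634954 × 1450.968053 = 28489.691102

L=1450.968 V=28489.691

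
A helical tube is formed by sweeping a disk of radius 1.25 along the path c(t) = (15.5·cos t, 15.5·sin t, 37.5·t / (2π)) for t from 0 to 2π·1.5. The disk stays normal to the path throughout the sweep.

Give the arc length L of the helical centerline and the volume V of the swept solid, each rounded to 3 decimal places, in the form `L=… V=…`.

2πR = 2π·15.5 = 97.389372
per-turn = √(97.389372² + 37.5²) = √(9484.6898 + 1406.25) = √10890.9398 = 104.359666
L = 1.5 × 104.359666 = 156.539499
V = π·1.25² × L = 4.908739 × 156.539499 = 768.411467

L=156.539 V=768.411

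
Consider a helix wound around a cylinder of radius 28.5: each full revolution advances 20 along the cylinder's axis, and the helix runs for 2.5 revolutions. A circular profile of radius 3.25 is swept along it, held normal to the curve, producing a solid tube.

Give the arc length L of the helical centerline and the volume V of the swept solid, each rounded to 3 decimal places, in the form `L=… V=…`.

L=450.460 V=14947.663

2πR = 2π·28.5 = 179.070781
per-turn = √(179.070781² + 20²) = √(32066.3447 + 400) = √32466.3447 = 180.184197
L = 2.5 × 180.184197 = 450.460491
V = π·3.25² × L = 33.183072 × 450.460491 = 14947.663103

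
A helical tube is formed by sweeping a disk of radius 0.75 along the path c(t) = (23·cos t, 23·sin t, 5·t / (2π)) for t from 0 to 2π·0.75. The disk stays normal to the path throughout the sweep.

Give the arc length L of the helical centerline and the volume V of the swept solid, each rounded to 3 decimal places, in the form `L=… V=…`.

2πR = 2π·23 = 144.513262
per-turn = √(144.513262² + 5²) = √(20884.0829 + 25) = √20909.0829 = 144.599733
L = 0.75 × 144.599733 = 108.449800
V = π·0.75² × L = 1.767146 × 108.449800 = 191.646616

L=108.450 V=191.647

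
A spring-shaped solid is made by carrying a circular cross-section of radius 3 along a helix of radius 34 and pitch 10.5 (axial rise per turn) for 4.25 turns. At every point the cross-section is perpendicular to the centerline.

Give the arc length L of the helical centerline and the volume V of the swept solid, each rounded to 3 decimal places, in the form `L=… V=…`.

L=909.016 V=25701.830

2πR = 2π·34 = 213.628300
per-turn = √(213.628300² + 10.5²) = √(45637.0508 + 110.25) = √45747.3008 = 213.886186
L = 4.25 × 213.886186 = 909.016292
V = π·3² × L = 28.274334 × 909.016292 = 25701.830155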